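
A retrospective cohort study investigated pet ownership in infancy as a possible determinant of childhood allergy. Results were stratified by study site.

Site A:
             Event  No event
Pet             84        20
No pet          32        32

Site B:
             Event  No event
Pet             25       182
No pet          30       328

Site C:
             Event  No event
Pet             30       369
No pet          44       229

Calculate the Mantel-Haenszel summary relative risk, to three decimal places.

1.055

RR_MH = Σ(aᵢ·n₀ᵢ/nᵢ) / Σ(cᵢ·n₁ᵢ/nᵢ), with n₁ᵢ = aᵢ+bᵢ (exposed), n₀ᵢ = cᵢ+dᵢ (unexposed), nᵢ = n₁ᵢ+n₀ᵢ.
Stratum 1 (Site A): n₁ = 104, n₀ = 64, n = 168; a·n₀/n = 84·64/168 = 32.0000; c·n₁/n = 32·104/168 = 19.8095
Stratum 2 (Site B): n₁ = 207, n₀ = 358, n = 565; a·n₀/n = 25·358/565 = 15.8407; c·n₁/n = 30·207/565 = 10.9912
Stratum 3 (Site C): n₁ = 399, n₀ = 273, n = 672; a·n₀/n = 30·273/672 = 12.1875; c·n₁/n = 44·399/672 = 26.1250
RR_MH = (32.0000 + 15.8407 + 12.1875) / (19.8095 + 10.9912 + 26.1250) = 60.0282 / 56.9257 = 1.05450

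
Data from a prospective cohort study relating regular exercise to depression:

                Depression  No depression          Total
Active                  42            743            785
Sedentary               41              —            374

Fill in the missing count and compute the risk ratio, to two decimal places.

The missing cell is in the unexposed row: 374 − 41 = 333.
So a = 42, b = 743, c = 41, d = 333.
RR = [a/(a+b)] / [c/(c+d)] = (42/785) / (41/374) = 0.05350/0.10963 = 0.48805

0.49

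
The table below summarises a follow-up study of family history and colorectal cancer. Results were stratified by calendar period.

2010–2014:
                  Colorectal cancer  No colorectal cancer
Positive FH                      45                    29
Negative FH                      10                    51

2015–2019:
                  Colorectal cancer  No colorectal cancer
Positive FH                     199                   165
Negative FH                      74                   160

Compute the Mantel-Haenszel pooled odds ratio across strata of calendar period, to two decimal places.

OR_MH = Σ(aᵢdᵢ/nᵢ) / Σ(bᵢcᵢ/nᵢ), where nᵢ is the stratum total.
Stratum 1 (2010–2014): n = 135; a·d/n = 45·51/135 = 17.0000; b·c/n = 29·10/135 = 2.1481
Stratum 2 (2015–2019): n = 598; a·d/n = 199·160/598 = 53.2441; b·c/n = 165·74/598 = 20.4181
OR_MH = (17.0000 + 53.2441) / (2.1481 + 20.4181) = 70.2441 / 22.5662 = 3.11280

3.11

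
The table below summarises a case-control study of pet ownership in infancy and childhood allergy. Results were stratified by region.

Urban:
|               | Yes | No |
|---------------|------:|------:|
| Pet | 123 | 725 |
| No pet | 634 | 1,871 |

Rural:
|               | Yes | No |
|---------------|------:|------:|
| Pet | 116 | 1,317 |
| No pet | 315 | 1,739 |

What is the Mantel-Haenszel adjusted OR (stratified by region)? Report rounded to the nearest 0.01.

0.49

OR_MH = Σ(aᵢdᵢ/nᵢ) / Σ(bᵢcᵢ/nᵢ), where nᵢ is the stratum total.
Stratum 1 (Urban): n = 3353; a·d/n = 123·1871/3353 = 68.6350; b·c/n = 725·634/3353 = 137.0862
Stratum 2 (Rural): n = 3487; a·d/n = 116·1739/3487 = 57.8503; b·c/n = 1317·315/3487 = 118.9719
OR_MH = (68.6350 + 57.8503) / (137.0862 + 118.9719) = 126.4853 / 256.0581 = 0.49397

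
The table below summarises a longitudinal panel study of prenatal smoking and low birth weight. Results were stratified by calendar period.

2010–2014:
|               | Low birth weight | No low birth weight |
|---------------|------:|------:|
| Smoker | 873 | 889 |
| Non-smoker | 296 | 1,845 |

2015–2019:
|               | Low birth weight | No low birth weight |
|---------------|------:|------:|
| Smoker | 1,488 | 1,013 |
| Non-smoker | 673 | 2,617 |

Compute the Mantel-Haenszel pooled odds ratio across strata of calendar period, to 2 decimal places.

5.86

OR_MH = Σ(aᵢdᵢ/nᵢ) / Σ(bᵢcᵢ/nᵢ), where nᵢ is the stratum total.
Stratum 1 (2010–2014): n = 3903; a·d/n = 873·1845/3903 = 412.6787; b·c/n = 889·296/3903 = 67.4210
Stratum 2 (2015–2019): n = 5791; a·d/n = 1488·2617/5791 = 672.4393; b·c/n = 1013·673/5791 = 117.7256
OR_MH = (412.6787 + 672.4393) / (67.4210 + 117.7256) = 1085.1180 / 185.1466 = 5.86086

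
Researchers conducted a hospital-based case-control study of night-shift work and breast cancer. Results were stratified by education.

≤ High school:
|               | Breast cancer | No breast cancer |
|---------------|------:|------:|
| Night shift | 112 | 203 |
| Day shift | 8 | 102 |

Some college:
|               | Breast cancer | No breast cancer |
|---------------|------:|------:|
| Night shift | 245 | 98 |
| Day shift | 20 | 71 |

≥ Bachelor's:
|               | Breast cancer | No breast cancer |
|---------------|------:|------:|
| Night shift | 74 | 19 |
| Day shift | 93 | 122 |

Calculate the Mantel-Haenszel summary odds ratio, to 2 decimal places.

6.84

OR_MH = Σ(aᵢdᵢ/nᵢ) / Σ(bᵢcᵢ/nᵢ), where nᵢ is the stratum total.
Stratum 1 (≤ High school): n = 425; a·d/n = 112·102/425 = 26.8800; b·c/n = 203·8/425 = 3.8212
Stratum 2 (Some college): n = 434; a·d/n = 245·71/434 = 40.0806; b·c/n = 98·20/434 = 4.5161
Stratum 3 (≥ Bachelor's): n = 308; a·d/n = 74·122/308 = 29.3117; b·c/n = 19·93/308 = 5.7370
OR_MH = (26.8800 + 40.0806 + 29.3117) / (3.8212 + 4.5161 + 5.7370) = 96.2723 / 14.0743 = 6.84028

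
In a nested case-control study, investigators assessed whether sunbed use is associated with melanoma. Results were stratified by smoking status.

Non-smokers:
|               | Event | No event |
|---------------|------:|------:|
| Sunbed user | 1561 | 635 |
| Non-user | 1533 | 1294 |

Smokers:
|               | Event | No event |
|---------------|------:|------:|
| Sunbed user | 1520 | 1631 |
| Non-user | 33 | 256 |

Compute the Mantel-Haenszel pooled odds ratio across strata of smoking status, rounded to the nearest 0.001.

OR_MH = Σ(aᵢdᵢ/nᵢ) / Σ(bᵢcᵢ/nᵢ), where nᵢ is the stratum total.
Stratum 1 (Non-smokers): n = 5023; a·d/n = 1561·1294/5023 = 402.1370; b·c/n = 635·1533/5023 = 193.7995
Stratum 2 (Smokers): n = 3440; a·d/n = 1520·256/3440 = 113.1163; b·c/n = 1631·33/3440 = 15.6462
OR_MH = (402.1370 + 113.1163) / (193.7995 + 15.6462) = 515.2532 / 209.4457 = 2.46008

2.460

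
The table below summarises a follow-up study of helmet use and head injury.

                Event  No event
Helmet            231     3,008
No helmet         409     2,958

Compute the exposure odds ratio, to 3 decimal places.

Cells: a = 231, b = 3008, c = 409, d = 2958.
OR = (a·d)/(b·c) = (231 × 2958) / (3008 × 409) = 683298 / 1230272 = 0.55540
Exposure is associated with lower odds of head injury (OR = 0.56 < 1).

0.555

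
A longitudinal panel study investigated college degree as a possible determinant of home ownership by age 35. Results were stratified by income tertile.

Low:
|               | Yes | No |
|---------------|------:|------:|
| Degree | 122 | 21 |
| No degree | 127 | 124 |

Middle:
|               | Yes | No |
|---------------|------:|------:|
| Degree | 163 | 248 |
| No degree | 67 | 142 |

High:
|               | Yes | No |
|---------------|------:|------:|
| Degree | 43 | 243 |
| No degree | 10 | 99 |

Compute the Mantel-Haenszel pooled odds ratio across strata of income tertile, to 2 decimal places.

OR_MH = Σ(aᵢdᵢ/nᵢ) / Σ(bᵢcᵢ/nᵢ), where nᵢ is the stratum total.
Stratum 1 (Low): n = 394; a·d/n = 122·124/394 = 38.3959; b·c/n = 21·127/394 = 6.7690
Stratum 2 (Middle): n = 620; a·d/n = 163·142/620 = 37.3323; b·c/n = 248·67/620 = 26.8000
Stratum 3 (High): n = 395; a·d/n = 43·99/395 = 10.7772; b·c/n = 243·10/395 = 6.1519
OR_MH = (38.3959 + 37.3323 + 10.7772) / (6.7690 + 26.8000 + 6.1519) = 86.5054 / 39.7209 = 2.17783

2.18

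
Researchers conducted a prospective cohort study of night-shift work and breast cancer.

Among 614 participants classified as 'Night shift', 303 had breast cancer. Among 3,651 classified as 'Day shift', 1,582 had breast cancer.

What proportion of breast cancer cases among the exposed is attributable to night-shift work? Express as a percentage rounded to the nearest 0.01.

From the description: a = 303, b = 311, c = 1582, d = 2069.
Risk in exposed = 303/614 = 0.49349; risk in unexposed = 1582/3651 = 0.43331.
RR = 0.49349/0.43331 = 1.13888
AR% = (RR − 1)/RR × 100 = (1.13888 − 1)/1.13888 × 100 = 12.1948%

12.19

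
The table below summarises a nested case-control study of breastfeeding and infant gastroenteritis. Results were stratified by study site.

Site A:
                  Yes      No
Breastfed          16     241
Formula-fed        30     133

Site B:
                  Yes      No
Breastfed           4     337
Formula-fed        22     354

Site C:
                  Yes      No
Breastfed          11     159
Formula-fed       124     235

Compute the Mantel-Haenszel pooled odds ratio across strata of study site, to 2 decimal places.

0.18

OR_MH = Σ(aᵢdᵢ/nᵢ) / Σ(bᵢcᵢ/nᵢ), where nᵢ is the stratum total.
Stratum 1 (Site A): n = 420; a·d/n = 16·133/420 = 5.0667; b·c/n = 241·30/420 = 17.2143
Stratum 2 (Site B): n = 717; a·d/n = 4·354/717 = 1.9749; b·c/n = 337·22/717 = 10.3403
Stratum 3 (Site C): n = 529; a·d/n = 11·235/529 = 4.8866; b·c/n = 159·124/529 = 37.2703
OR_MH = (5.0667 + 1.9749 + 4.8866) / (17.2143 + 10.3403 + 37.2703) = 11.9281 / 64.8249 = 0.18401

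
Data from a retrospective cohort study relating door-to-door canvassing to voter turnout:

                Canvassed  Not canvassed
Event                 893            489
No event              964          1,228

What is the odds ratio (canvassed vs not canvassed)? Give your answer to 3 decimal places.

Reading the table with exposure as columns: a = 893 (Canvassed, case), b = 964 (Canvassed, non-case), c = 489 (Not canvassed, case), d = 1228.
OR = (a·d)/(b·c) = (893 × 1228) / (964 × 489) = 1096604 / 471396 = 2.32629
The odds of voter turnout are about 2.33 times as high in the canvassed group.

2.326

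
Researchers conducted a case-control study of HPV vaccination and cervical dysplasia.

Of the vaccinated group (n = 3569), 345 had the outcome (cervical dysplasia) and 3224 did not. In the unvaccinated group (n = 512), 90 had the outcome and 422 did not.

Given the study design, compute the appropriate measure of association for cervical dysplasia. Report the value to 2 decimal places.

From the description: a = 345, b = 3224, c = 90, d = 422.
This is a case-control study: participants were sampled on outcome status, so risks in the source population cannot be estimated directly — relative risk is not valid here. The odds ratio is the appropriate measure.
OR = (a·d)/(b·c) = (345 × 422) / (3224 × 90) = 145590 / 290160 = 0.50176

0.50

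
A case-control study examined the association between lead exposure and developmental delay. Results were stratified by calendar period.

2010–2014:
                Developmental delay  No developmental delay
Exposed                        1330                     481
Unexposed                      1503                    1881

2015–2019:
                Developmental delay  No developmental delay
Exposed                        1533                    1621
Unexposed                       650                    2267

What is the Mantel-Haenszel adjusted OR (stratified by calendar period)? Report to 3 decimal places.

OR_MH = Σ(aᵢdᵢ/nᵢ) / Σ(bᵢcᵢ/nᵢ), where nᵢ is the stratum total.
Stratum 1 (2010–2014): n = 5195; a·d/n = 1330·1881/5195 = 481.5650; b·c/n = 481·1503/5195 = 139.1613
Stratum 2 (2015–2019): n = 6071; a·d/n = 1533·2267/6071 = 572.4446; b·c/n = 1621·650/6071 = 173.5546
OR_MH = (481.5650 + 572.4446) / (139.1613 + 173.5546) = 1054.0095 / 312.7159 = 3.37050

3.371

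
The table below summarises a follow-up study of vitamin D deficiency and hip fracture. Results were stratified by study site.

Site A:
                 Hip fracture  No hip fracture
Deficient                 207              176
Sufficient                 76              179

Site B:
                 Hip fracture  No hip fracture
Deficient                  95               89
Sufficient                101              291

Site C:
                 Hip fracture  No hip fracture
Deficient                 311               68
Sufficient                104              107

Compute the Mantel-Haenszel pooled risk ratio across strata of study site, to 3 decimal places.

RR_MH = Σ(aᵢ·n₀ᵢ/nᵢ) / Σ(cᵢ·n₁ᵢ/nᵢ), with n₁ᵢ = aᵢ+bᵢ (exposed), n₀ᵢ = cᵢ+dᵢ (unexposed), nᵢ = n₁ᵢ+n₀ᵢ.
Stratum 1 (Site A): n₁ = 383, n₀ = 255, n = 638; a·n₀/n = 207·255/638 = 82.7351; c·n₁/n = 76·383/638 = 45.6238
Stratum 2 (Site B): n₁ = 184, n₀ = 392, n = 576; a·n₀/n = 95·392/576 = 64.6528; c·n₁/n = 101·184/576 = 32.2639
Stratum 3 (Site C): n₁ = 379, n₀ = 211, n = 590; a·n₀/n = 311·211/590 = 111.2220; c·n₁/n = 104·379/590 = 66.8068
RR_MH = (82.7351 + 64.6528 + 111.2220) / (45.6238 + 32.2639 + 66.8068) = 258.6099 / 144.6945 = 1.78728

1.787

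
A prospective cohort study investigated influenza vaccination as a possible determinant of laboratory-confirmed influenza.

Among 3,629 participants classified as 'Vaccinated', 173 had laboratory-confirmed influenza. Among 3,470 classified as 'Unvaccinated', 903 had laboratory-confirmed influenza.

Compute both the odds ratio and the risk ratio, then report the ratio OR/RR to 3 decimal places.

0.777

From the description: a = 173, b = 3456, c = 903, d = 2567.
OR = (173·2567)/(3456·903) = 444091/3120768 = 0.14230
Risk in exposed = 173/3629 = 0.04767; risk in unexposed = 903/3470 = 0.26023; RR = 0.18319
OR/RR = 0.14230 / 0.18319 = 0.77680
The outcome is not rare, so the OR lies further from 1 than the RR.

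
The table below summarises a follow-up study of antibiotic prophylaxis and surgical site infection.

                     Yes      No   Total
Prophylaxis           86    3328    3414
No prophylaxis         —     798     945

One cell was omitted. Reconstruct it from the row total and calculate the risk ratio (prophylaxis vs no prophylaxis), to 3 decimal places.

The missing cell is in the unexposed row: 945 − 798 = 147.
So a = 86, b = 3328, c = 147, d = 798.
RR = [a/(a+b)] / [c/(c+d)] = (86/3414) / (147/945) = 0.02519/0.15556 = 0.16194

0.162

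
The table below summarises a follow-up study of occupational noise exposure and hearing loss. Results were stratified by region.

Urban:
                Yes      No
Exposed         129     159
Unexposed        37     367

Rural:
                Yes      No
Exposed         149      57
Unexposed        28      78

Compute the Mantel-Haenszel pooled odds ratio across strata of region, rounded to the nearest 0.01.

OR_MH = Σ(aᵢdᵢ/nᵢ) / Σ(bᵢcᵢ/nᵢ), where nᵢ is the stratum total.
Stratum 1 (Urban): n = 692; a·d/n = 129·367/692 = 68.4147; b·c/n = 159·37/692 = 8.5014
Stratum 2 (Rural): n = 312; a·d/n = 149·78/312 = 37.2500; b·c/n = 57·28/312 = 5.1154
OR_MH = (68.4147 + 37.2500) / (8.5014 + 5.1154) = 105.6647 / 13.6168 = 7.75986

7.76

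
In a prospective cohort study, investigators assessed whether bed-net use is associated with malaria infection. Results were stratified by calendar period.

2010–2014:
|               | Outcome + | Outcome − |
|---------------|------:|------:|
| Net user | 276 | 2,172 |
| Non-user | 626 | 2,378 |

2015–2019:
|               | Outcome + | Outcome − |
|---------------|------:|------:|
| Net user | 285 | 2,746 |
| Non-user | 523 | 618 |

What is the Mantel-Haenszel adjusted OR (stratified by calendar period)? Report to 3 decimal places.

0.274

OR_MH = Σ(aᵢdᵢ/nᵢ) / Σ(bᵢcᵢ/nᵢ), where nᵢ is the stratum total.
Stratum 1 (2010–2014): n = 5452; a·d/n = 276·2378/5452 = 120.3830; b·c/n = 2172·626/5452 = 249.3896
Stratum 2 (2015–2019): n = 4172; a·d/n = 285·618/4172 = 42.2172; b·c/n = 2746·523/4172 = 344.2373
OR_MH = (120.3830 + 42.2172) / (249.3896 + 344.2373) = 162.6001 / 593.6269 = 0.27391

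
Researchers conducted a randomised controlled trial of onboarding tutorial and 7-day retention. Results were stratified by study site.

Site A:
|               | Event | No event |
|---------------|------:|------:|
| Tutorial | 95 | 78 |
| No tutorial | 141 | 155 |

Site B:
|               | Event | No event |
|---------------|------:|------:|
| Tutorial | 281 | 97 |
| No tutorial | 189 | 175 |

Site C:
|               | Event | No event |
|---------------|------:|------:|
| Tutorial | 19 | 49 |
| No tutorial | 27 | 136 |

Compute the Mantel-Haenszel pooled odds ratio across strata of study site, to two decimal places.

OR_MH = Σ(aᵢdᵢ/nᵢ) / Σ(bᵢcᵢ/nᵢ), where nᵢ is the stratum total.
Stratum 1 (Site A): n = 469; a·d/n = 95·155/469 = 31.3966; b·c/n = 78·141/469 = 23.4499
Stratum 2 (Site B): n = 742; a·d/n = 281·175/742 = 66.2736; b·c/n = 97·189/742 = 24.7075
Stratum 3 (Site C): n = 231; a·d/n = 19·136/231 = 11.1861; b·c/n = 49·27/231 = 5.7273
OR_MH = (31.3966 + 66.2736 + 11.1861) / (23.4499 + 24.7075 + 5.7273) = 108.8563 / 53.8847 = 2.02017

2.02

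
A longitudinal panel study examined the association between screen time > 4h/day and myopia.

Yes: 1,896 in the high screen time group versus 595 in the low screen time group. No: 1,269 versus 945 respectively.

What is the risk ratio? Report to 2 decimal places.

From the description: a = 1896, b = 1269, c = 595, d = 945.
Risk in exposed = 1896/3165 = 0.59905; risk in unexposed = 595/1540 = 0.38636.
RR = 0.59905 / 0.38636 = 1.55049
The risk among the exposed is 1.55 times that among the unexposed.

1.55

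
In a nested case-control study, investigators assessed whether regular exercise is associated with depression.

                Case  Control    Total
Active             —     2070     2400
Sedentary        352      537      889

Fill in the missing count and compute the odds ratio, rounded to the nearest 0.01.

The missing cell is in the exposed row: 2400 − 2070 = 330.
So a = 330, b = 2070, c = 352, d = 537.
OR = (a·d)/(b·c) = (330 × 537) / (2070 × 352) = 177210 / 728640 = 0.24321

0.24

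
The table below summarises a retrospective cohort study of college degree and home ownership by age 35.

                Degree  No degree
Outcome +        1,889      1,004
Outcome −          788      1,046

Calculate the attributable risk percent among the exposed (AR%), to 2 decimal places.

Reading the table with exposure as columns: a = 1889 (Degree, case), b = 788 (Degree, non-case), c = 1004 (No degree, case), d = 1046.
Risk in exposed = 1889/2677 = 0.70564; risk in unexposed = 1004/2050 = 0.48976.
RR = 0.70564/0.48976 = 1.44080
AR% = (RR − 1)/RR × 100 = (1.44080 − 1)/1.44080 × 100 = 30.5941%

30.59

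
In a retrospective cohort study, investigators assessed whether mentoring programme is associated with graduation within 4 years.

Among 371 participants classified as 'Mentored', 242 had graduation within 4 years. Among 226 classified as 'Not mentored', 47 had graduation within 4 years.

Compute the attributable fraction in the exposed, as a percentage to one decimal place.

68.1

From the description: a = 242, b = 129, c = 47, d = 179.
Risk in exposed = 242/371 = 0.65229; risk in unexposed = 47/226 = 0.20796.
RR = 0.65229/0.20796 = 3.13655
AR% = (RR − 1)/RR × 100 = (3.13655 − 1)/3.13655 × 100 = 68.1178%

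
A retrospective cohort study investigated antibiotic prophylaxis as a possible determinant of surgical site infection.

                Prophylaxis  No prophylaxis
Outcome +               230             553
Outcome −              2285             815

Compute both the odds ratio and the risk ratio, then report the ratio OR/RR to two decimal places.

Reading the table with exposure as columns: a = 230 (Prophylaxis, case), b = 2285 (Prophylaxis, non-case), c = 553 (No prophylaxis, case), d = 815.
OR = (230·815)/(2285·553) = 187450/1263605 = 0.14835
Risk in exposed = 230/2515 = 0.09145; risk in unexposed = 553/1368 = 0.40424; RR = 0.22623
OR/RR = 0.14835 / 0.22623 = 0.65573
The outcome is not rare, so the OR lies further from 1 than the RR.

0.66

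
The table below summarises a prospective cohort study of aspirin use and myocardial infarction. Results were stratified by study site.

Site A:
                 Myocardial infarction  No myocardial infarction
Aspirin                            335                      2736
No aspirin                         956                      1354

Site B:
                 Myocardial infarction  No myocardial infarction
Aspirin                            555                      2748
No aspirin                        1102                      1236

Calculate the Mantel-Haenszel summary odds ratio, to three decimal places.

0.201

OR_MH = Σ(aᵢdᵢ/nᵢ) / Σ(bᵢcᵢ/nᵢ), where nᵢ is the stratum total.
Stratum 1 (Site A): n = 5381; a·d/n = 335·1354/5381 = 84.2947; b·c/n = 2736·956/5381 = 486.0836
Stratum 2 (Site B): n = 5641; a·d/n = 555·1236/5641 = 121.6061; b·c/n = 2748·1102/5641 = 536.8367
OR_MH = (84.2947 + 121.6061) / (486.0836 + 536.8367) = 205.9008 / 1022.9204 = 0.20129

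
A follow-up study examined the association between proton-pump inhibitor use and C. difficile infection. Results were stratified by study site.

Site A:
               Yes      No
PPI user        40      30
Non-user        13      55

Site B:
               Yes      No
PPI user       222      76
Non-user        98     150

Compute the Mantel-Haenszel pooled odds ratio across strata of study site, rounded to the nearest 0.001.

OR_MH = Σ(aᵢdᵢ/nᵢ) / Σ(bᵢcᵢ/nᵢ), where nᵢ is the stratum total.
Stratum 1 (Site A): n = 138; a·d/n = 40·55/138 = 15.9420; b·c/n = 30·13/138 = 2.8261
Stratum 2 (Site B): n = 546; a·d/n = 222·150/546 = 60.9890; b·c/n = 76·98/546 = 13.6410
OR_MH = (15.9420 + 60.9890) / (2.8261 + 13.6410) = 76.9310 / 16.4671 = 4.67180

4.672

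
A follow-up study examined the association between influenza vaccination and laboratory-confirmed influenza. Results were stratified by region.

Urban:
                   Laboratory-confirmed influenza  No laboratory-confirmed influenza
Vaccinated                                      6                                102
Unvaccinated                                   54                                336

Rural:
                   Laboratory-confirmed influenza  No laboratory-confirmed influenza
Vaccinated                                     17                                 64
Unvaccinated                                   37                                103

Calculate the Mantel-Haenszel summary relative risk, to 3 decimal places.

RR_MH = Σ(aᵢ·n₀ᵢ/nᵢ) / Σ(cᵢ·n₁ᵢ/nᵢ), with n₁ᵢ = aᵢ+bᵢ (exposed), n₀ᵢ = cᵢ+dᵢ (unexposed), nᵢ = n₁ᵢ+n₀ᵢ.
Stratum 1 (Urban): n₁ = 108, n₀ = 390, n = 498; a·n₀/n = 6·390/498 = 4.6988; c·n₁/n = 54·108/498 = 11.7108
Stratum 2 (Rural): n₁ = 81, n₀ = 140, n = 221; a·n₀/n = 17·140/221 = 10.7692; c·n₁/n = 37·81/221 = 13.5611
RR_MH = (4.6988 + 10.7692) / (11.7108 + 13.5611) = 15.4680 / 25.2719 = 0.61206

0.612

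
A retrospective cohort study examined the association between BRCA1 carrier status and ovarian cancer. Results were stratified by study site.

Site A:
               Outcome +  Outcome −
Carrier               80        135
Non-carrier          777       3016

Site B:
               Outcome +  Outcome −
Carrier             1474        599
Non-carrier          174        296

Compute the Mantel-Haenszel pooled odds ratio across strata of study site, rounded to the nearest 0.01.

3.45

OR_MH = Σ(aᵢdᵢ/nᵢ) / Σ(bᵢcᵢ/nᵢ), where nᵢ is the stratum total.
Stratum 1 (Site A): n = 4008; a·d/n = 80·3016/4008 = 60.1996; b·c/n = 135·777/4008 = 26.1714
Stratum 2 (Site B): n = 2543; a·d/n = 1474·296/2543 = 171.5706; b·c/n = 599·174/2543 = 40.9855
OR_MH = (60.1996 + 171.5706) / (26.1714 + 40.9855) = 231.7702 / 67.1569 = 3.45118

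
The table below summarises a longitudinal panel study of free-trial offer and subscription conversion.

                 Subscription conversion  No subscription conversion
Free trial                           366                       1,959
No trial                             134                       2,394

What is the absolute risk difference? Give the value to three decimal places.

0.104

Cells: a = 366, b = 1959, c = 134, d = 2394.
Risk in exposed = 366/2325 = 0.157419; risk in unexposed = 134/2528 = 0.053006.
Risk difference = 0.157419 − 0.053006 = 0.104413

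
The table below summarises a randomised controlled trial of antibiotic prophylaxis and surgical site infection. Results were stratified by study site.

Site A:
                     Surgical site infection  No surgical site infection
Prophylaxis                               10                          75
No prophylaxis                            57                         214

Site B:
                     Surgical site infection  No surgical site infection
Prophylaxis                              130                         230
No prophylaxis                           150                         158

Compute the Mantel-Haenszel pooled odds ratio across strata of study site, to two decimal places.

OR_MH = Σ(aᵢdᵢ/nᵢ) / Σ(bᵢcᵢ/nᵢ), where nᵢ is the stratum total.
Stratum 1 (Site A): n = 356; a·d/n = 10·214/356 = 6.0112; b·c/n = 75·57/356 = 12.0084
Stratum 2 (Site B): n = 668; a·d/n = 130·158/668 = 30.7485; b·c/n = 230·150/668 = 51.6467
OR_MH = (6.0112 + 30.7485) / (12.0084 + 51.6467) = 36.7597 / 63.6551 = 0.57748

0.58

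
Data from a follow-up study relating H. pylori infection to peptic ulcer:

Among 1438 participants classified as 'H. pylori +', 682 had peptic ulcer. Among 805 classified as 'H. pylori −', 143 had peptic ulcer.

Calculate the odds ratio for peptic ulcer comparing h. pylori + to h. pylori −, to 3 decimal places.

From the description: a = 682, b = 756, c = 143, d = 662.
OR = (a·d)/(b·c) = (682 × 662) / (756 × 143) = 451484 / 108108 = 4.17623
The odds of peptic ulcer are about 4.18 times as high in the h. pylori + group.

4.176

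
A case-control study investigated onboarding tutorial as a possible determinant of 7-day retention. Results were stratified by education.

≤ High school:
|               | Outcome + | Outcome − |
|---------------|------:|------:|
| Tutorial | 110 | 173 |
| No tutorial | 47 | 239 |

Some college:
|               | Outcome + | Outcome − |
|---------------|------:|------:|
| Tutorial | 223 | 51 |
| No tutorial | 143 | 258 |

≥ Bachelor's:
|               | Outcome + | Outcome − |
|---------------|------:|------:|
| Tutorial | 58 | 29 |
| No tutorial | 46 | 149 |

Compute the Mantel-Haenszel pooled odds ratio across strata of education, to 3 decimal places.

OR_MH = Σ(aᵢdᵢ/nᵢ) / Σ(bᵢcᵢ/nᵢ), where nᵢ is the stratum total.
Stratum 1 (≤ High school): n = 569; a·d/n = 110·239/569 = 46.2039; b·c/n = 173·47/569 = 14.2900
Stratum 2 (Some college): n = 675; a·d/n = 223·258/675 = 85.2356; b·c/n = 51·143/675 = 10.8044
Stratum 3 (≥ Bachelor's): n = 282; a·d/n = 58·149/282 = 30.6454; b·c/n = 29·46/282 = 4.7305
OR_MH = (46.2039 + 85.2356 + 30.6454) / (14.2900 + 10.8044 + 4.7305) = 162.0848 / 29.8249 = 5.43454

5.435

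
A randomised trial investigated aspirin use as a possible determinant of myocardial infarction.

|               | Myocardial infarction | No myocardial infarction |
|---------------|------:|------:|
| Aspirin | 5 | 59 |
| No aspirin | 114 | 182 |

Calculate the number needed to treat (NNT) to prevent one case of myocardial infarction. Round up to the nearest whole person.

4

Risk in treated group = 5/64 = 0.07812; risk in control = 114/296 = 0.38514.
Absolute risk reduction = 0.38514 − 0.07812 = 0.30701
NNT = 1 / ARR = 1 / 0.30701 = 3.257 → round up → 4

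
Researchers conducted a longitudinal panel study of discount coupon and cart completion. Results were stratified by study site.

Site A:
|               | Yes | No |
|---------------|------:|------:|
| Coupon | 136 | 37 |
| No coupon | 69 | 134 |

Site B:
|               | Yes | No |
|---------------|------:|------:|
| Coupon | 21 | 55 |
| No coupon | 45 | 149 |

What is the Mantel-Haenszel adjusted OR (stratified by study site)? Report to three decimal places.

OR_MH = Σ(aᵢdᵢ/nᵢ) / Σ(bᵢcᵢ/nᵢ), where nᵢ is the stratum total.
Stratum 1 (Site A): n = 376; a·d/n = 136·134/376 = 48.4681; b·c/n = 37·69/376 = 6.7899
Stratum 2 (Site B): n = 270; a·d/n = 21·149/270 = 11.5889; b·c/n = 55·45/270 = 9.1667
OR_MH = (48.4681 + 11.5889) / (6.7899 + 9.1667) = 60.0570 / 15.9566 = 3.76378

3.764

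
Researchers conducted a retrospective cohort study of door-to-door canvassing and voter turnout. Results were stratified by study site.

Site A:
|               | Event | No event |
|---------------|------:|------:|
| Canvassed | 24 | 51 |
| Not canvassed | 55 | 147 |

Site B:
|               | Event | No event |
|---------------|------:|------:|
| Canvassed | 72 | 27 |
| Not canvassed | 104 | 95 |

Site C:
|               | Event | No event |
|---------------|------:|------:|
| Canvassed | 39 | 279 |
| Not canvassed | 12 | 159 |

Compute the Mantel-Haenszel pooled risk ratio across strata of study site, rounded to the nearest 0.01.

1.38

RR_MH = Σ(aᵢ·n₀ᵢ/nᵢ) / Σ(cᵢ·n₁ᵢ/nᵢ), with n₁ᵢ = aᵢ+bᵢ (exposed), n₀ᵢ = cᵢ+dᵢ (unexposed), nᵢ = n₁ᵢ+n₀ᵢ.
Stratum 1 (Site A): n₁ = 75, n₀ = 202, n = 277; a·n₀/n = 24·202/277 = 17.5018; c·n₁/n = 55·75/277 = 14.8917
Stratum 2 (Site B): n₁ = 99, n₀ = 199, n = 298; a·n₀/n = 72·199/298 = 48.0805; c·n₁/n = 104·99/298 = 34.5503
Stratum 3 (Site C): n₁ = 318, n₀ = 171, n = 489; a·n₀/n = 39·171/489 = 13.6380; c·n₁/n = 12·318/489 = 7.8037
RR_MH = (17.5018 + 48.0805 + 13.6380) / (14.8917 + 34.5503 + 7.8037) = 79.2204 / 57.2457 = 1.38387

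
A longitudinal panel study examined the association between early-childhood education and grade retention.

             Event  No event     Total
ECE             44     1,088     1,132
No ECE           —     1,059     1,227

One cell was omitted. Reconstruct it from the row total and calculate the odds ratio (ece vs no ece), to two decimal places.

The missing cell is in the unexposed row: 1227 − 1059 = 168.
So a = 44, b = 1088, c = 168, d = 1059.
OR = (a·d)/(b·c) = (44 × 1059) / (1088 × 168) = 46596 / 182784 = 0.25492

0.25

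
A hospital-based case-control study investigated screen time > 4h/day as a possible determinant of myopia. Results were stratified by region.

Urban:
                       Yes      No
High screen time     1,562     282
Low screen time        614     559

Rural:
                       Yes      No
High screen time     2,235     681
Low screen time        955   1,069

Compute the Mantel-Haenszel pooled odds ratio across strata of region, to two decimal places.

OR_MH = Σ(aᵢdᵢ/nᵢ) / Σ(bᵢcᵢ/nᵢ), where nᵢ is the stratum total.
Stratum 1 (Urban): n = 3017; a·d/n = 1562·559/3017 = 289.4127; b·c/n = 282·614/3017 = 57.3908
Stratum 2 (Rural): n = 4940; a·d/n = 2235·1069/4940 = 483.6468; b·c/n = 681·955/4940 = 131.6508
OR_MH = (289.4127 + 483.6468) / (57.3908 + 131.6508) = 773.0594 / 189.0416 = 4.08936

4.09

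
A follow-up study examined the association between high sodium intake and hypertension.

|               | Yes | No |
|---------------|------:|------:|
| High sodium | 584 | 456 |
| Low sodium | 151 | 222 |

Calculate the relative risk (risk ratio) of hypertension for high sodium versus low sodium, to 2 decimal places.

Cells: a = 584, b = 456, c = 151, d = 222.
Risk in exposed = 584/1040 = 0.56154; risk in unexposed = 151/373 = 0.40483.
RR = 0.56154 / 0.40483 = 1.38711
The risk among the exposed is 1.39 times that among the unexposed.

1.39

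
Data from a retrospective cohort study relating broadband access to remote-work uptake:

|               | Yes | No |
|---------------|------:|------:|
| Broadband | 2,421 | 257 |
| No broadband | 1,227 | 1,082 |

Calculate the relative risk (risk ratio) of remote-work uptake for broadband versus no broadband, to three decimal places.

1.701

Cells: a = 2421, b = 257, c = 1227, d = 1082.
Risk in exposed = 2421/2678 = 0.90403; risk in unexposed = 1227/2309 = 0.53140.
RR = 0.90403 / 0.53140 = 1.70123
The risk among the exposed is 1.70 times that among the unexposed.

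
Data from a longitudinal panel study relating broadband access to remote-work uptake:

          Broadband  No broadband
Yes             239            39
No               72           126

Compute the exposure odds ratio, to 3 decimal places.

Reading the table with exposure as columns: a = 239 (Broadband, case), b = 72 (Broadband, non-case), c = 39 (No broadband, case), d = 126.
OR = (a·d)/(b·c) = (239 × 126) / (72 × 39) = 30114 / 2808 = 10.72436
The odds of remote-work uptake are about 10.72 times as high in the broadband group.

10.724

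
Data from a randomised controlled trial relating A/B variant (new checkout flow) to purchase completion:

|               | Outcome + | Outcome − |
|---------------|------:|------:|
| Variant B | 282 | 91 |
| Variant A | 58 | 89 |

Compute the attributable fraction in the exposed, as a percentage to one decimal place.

47.8

Cells: a = 282, b = 91, c = 58, d = 89.
Risk in exposed = 282/373 = 0.75603; risk in unexposed = 58/147 = 0.39456.
RR = 0.75603/0.39456 = 1.91615
AR% = (RR − 1)/RR × 100 = (1.91615 − 1)/1.91615 × 100 = 47.8120%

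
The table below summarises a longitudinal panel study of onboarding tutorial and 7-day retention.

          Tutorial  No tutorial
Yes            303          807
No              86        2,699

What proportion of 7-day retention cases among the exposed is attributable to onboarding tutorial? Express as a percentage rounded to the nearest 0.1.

70.4

Reading the table with exposure as columns: a = 303 (Tutorial, case), b = 86 (Tutorial, non-case), c = 807 (No tutorial, case), d = 2699.
Risk in exposed = 303/389 = 0.77892; risk in unexposed = 807/3506 = 0.23018.
RR = 0.77892/0.23018 = 3.38401
AR% = (RR − 1)/RR × 100 = (3.38401 − 1)/3.38401 × 100 = 70.4492%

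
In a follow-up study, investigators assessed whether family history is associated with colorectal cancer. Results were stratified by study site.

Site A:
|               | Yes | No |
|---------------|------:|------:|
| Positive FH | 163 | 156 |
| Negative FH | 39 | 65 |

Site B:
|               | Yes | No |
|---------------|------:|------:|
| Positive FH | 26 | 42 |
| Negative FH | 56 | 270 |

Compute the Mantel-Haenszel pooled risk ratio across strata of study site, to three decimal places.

RR_MH = Σ(aᵢ·n₀ᵢ/nᵢ) / Σ(cᵢ·n₁ᵢ/nᵢ), with n₁ᵢ = aᵢ+bᵢ (exposed), n₀ᵢ = cᵢ+dᵢ (unexposed), nᵢ = n₁ᵢ+n₀ᵢ.
Stratum 1 (Site A): n₁ = 319, n₀ = 104, n = 423; a·n₀/n = 163·104/423 = 40.0757; c·n₁/n = 39·319/423 = 29.4113
Stratum 2 (Site B): n₁ = 68, n₀ = 326, n = 394; a·n₀/n = 26·326/394 = 21.5127; c·n₁/n = 56·68/394 = 9.6650
RR_MH = (40.0757 + 21.5127) / (29.4113 + 9.6650) = 61.5883 / 39.0763 = 1.57610

1.576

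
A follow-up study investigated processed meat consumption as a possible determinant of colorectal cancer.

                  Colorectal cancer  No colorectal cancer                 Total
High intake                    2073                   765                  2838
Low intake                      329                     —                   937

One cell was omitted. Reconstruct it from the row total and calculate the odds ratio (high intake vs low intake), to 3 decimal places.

The missing cell is in the unexposed row: 937 − 329 = 608.
So a = 2073, b = 765, c = 329, d = 608.
OR = (a·d)/(b·c) = (2073 × 608) / (765 × 329) = 1260384 / 251685 = 5.00778

5.008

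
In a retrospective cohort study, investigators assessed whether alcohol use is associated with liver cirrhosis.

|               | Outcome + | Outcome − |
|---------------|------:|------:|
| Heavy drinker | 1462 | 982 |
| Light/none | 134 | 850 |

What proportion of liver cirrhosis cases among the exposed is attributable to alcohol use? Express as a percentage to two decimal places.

77.24

Cells: a = 1462, b = 982, c = 134, d = 850.
Risk in exposed = 1462/2444 = 0.59820; risk in unexposed = 134/984 = 0.13618.
RR = 0.59820/0.13618 = 4.39275
AR% = (RR − 1)/RR × 100 = (4.39275 − 1)/4.39275 × 100 = 77.2352%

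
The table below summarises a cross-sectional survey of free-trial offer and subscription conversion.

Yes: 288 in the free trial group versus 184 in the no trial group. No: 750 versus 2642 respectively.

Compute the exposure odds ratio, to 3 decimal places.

5.514

From the description: a = 288, b = 750, c = 184, d = 2642.
OR = (a·d)/(b·c) = (288 × 2642) / (750 × 184) = 760896 / 138000 = 5.51374
The odds of subscription conversion are about 5.51 times as high in the free trial group.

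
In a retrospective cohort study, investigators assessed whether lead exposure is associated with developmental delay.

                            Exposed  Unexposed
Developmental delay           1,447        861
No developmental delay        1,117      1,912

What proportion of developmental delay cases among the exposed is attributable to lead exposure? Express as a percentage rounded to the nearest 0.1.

Reading the table with exposure as columns: a = 1447 (Exposed, case), b = 1117 (Exposed, non-case), c = 861 (Unexposed, case), d = 1912.
Risk in exposed = 1447/2564 = 0.56435; risk in unexposed = 861/2773 = 0.31049.
RR = 0.56435/0.31049 = 1.81760
AR% = (RR − 1)/RR × 100 = (1.81760 − 1)/1.81760 × 100 = 44.9823%

45.0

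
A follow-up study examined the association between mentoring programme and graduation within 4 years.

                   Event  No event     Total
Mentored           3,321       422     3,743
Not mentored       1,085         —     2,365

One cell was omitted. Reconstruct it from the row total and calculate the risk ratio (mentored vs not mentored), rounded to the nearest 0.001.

1.934

The missing cell is in the unexposed row: 2365 − 1085 = 1280.
So a = 3321, b = 422, c = 1085, d = 1280.
RR = [a/(a+b)] / [c/(c+d)] = (3321/3743) / (1085/2365) = 0.88726/0.45877 = 1.93397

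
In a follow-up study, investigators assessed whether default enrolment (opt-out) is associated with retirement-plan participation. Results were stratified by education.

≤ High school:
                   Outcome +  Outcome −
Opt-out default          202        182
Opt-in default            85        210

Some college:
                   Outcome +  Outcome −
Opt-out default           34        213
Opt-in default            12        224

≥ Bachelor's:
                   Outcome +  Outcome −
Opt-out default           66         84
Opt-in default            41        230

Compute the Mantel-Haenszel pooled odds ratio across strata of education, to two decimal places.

3.15

OR_MH = Σ(aᵢdᵢ/nᵢ) / Σ(bᵢcᵢ/nᵢ), where nᵢ is the stratum total.
Stratum 1 (≤ High school): n = 679; a·d/n = 202·210/679 = 62.4742; b·c/n = 182·85/679 = 22.7835
Stratum 2 (Some college): n = 483; a·d/n = 34·224/483 = 15.7681; b·c/n = 213·12/483 = 5.2919
Stratum 3 (≥ Bachelor's): n = 421; a·d/n = 66·230/421 = 36.0570; b·c/n = 84·41/421 = 8.1805
OR_MH = (62.4742 + 15.7681 + 36.0570) / (22.7835 + 5.2919 + 8.1805) = 114.2993 / 36.2560 = 3.15257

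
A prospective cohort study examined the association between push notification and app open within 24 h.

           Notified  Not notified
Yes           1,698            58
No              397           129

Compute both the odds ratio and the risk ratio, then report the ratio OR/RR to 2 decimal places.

Reading the table with exposure as columns: a = 1698 (Notified, case), b = 397 (Notified, non-case), c = 58 (Not notified, case), d = 129.
OR = (1698·129)/(397·58) = 219042/23026 = 9.51281
Risk in exposed = 1698/2095 = 0.81050; risk in unexposed = 58/187 = 0.31016; RR = 2.61317
OR/RR = 9.51281 / 2.61317 = 3.64034
The outcome is not rare, so the OR lies further from 1 than the RR.

3.64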